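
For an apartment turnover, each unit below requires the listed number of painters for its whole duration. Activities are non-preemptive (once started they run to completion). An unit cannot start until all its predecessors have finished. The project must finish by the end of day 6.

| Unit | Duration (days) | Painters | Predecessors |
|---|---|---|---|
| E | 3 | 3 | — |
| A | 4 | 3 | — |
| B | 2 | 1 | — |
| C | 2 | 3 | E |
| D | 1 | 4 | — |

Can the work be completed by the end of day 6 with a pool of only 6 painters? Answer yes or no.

yes

Schedule E@1, A@1, B@5, C@4, D@6: d1:6  d2:6  d3:6  d4:6  d5:4  d6:5 — peak 6 ≤ 6.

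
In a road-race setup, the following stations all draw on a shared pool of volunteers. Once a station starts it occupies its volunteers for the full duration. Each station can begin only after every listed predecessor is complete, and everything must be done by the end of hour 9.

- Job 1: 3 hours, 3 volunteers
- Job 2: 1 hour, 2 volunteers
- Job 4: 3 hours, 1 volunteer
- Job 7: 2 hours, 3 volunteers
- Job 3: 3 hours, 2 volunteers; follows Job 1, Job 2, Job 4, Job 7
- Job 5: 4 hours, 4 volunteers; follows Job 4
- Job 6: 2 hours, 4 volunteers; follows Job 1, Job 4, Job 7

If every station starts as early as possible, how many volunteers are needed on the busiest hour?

Early-start schedule: Job 1@1, Job 2@1, Job 4@1, Job 7@1, Job 3@4, Job 5@4, Job 6@4.
Load per hour: hour 1: 9, hour 2: 7, hour 3: 4, hour 4: 10, hour 5: 10, hour 6: 6, hour 7: 4, hour 8: 0, hour 9: 0.
Peak is 10.

10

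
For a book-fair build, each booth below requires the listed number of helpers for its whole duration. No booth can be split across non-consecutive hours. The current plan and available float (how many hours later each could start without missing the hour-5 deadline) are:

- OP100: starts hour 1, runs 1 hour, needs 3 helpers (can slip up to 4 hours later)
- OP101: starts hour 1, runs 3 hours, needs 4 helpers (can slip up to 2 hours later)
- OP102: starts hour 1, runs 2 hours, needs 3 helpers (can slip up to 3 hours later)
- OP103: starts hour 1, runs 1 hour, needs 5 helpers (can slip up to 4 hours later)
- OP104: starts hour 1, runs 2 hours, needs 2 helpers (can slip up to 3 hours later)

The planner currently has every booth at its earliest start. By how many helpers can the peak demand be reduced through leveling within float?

10

Early-start peak: h1:17  h2:9  h3:4  h4:0  h5:0 ⇒ 17.
Leveled (OP100@1, OP101@1, OP102@2, OP103@4, OP104@4): h1:7  h2:7  h3:7  h4:7  h5:2 ⇒ 7.
Reduction 17 − 7 = 10.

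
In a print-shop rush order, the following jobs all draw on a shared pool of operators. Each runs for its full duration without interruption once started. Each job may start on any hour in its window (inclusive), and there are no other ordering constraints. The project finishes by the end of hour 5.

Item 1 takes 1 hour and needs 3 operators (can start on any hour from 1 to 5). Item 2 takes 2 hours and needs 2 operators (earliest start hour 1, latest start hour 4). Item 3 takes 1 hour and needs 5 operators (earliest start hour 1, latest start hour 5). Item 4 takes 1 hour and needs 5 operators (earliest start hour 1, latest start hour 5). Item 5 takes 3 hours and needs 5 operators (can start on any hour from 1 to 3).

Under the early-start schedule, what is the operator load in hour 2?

At early start, hour 2 has: Item 2, Item 5.
Demand: 2 + 5 = 7.

7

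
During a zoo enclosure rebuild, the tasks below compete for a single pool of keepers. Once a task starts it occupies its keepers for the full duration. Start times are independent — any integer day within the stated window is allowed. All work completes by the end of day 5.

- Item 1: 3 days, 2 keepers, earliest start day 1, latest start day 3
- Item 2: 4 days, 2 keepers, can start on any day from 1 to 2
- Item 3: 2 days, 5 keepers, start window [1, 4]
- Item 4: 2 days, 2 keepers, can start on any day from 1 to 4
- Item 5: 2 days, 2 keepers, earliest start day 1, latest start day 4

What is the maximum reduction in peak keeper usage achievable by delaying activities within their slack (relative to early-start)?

Early-start peak: d1:13  d2:13  d3:4  d4:2  d5:0 ⇒ 13.
Leveled (Item 1@1, Item 2@1, Item 3@4, Item 4@1, Item 5@1): d1:8  d2:8  d3:4  d4:7  d5:5 ⇒ 8.
Reduction 13 − 8 = 5.

5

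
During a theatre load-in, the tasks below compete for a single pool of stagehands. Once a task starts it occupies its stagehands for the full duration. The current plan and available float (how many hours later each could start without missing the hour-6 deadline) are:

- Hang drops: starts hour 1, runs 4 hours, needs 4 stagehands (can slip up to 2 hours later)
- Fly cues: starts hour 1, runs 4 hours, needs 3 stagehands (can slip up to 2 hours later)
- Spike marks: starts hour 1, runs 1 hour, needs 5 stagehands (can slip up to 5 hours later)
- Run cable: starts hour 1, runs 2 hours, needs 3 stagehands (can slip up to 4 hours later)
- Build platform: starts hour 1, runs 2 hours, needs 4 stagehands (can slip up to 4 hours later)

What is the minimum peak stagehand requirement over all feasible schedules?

10

Early-start (Hang drops@1, Fly cues@1, Spike marks@1, Run cable@1, Build platform@1) gives peak 19: h1:19  h2:14  h3:7  h4:7  h5:0  h6:0.
Shift Spike marks→5, Build platform→5.
Schedule Hang drops@1, Fly cues@1, Spike marks@5, Run cable@1, Build platform@5: h1:10  h2:10  h3:7  h4:7  h5:9  h6:4 — peak 10.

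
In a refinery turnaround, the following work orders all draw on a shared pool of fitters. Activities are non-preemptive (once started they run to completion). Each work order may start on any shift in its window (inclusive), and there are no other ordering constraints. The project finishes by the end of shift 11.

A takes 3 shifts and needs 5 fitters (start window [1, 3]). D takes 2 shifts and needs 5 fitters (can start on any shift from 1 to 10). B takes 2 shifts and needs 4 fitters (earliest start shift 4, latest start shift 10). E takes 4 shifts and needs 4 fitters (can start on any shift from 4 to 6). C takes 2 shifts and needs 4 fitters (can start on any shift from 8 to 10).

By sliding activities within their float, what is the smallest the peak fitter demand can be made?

8

Early-start (A@1, D@1, B@4, E@4, C@8) gives peak 10: s1:10  s2:10  s3:5  s4:8  s5:8  s6:4  s7:4  s8:4  s9:4  s10:0  s11:0.
Shift D→4, B→6, E→6.
Schedule A@1, D@4, B@6, E@6, C@8: s1:5  s2:5  s3:5  s4:5  s5:5  s6:8  s7:8  s8:8  s9:8  s10:0  s11:0 — peak 8.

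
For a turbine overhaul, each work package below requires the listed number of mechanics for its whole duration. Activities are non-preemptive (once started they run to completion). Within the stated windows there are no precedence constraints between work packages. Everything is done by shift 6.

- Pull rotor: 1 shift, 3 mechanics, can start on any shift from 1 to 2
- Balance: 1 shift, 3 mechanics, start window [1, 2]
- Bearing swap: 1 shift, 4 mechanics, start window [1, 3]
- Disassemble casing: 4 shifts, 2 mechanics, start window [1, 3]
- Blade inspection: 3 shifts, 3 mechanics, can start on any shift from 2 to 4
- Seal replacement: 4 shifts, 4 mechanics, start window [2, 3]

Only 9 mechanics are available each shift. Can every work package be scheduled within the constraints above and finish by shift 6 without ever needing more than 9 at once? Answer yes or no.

yes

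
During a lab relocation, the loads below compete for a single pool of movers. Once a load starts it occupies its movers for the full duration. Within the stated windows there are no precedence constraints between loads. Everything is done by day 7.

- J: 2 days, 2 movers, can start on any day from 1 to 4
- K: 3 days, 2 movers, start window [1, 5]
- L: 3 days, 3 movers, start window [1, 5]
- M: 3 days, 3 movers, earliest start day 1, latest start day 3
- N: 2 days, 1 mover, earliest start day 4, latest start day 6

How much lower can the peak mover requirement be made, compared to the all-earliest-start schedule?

5

Early-start peak: d1:10  d2:10  d3:8  d4:1  d5:1  d6:0  d7:0 ⇒ 10.
Leveled (J@1, K@3, L@4, M@1, N@6): d1:5  d2:5  d3:5  d4:5  d5:5  d6:4  d7:1 ⇒ 5.
Reduction 10 − 5 = 5.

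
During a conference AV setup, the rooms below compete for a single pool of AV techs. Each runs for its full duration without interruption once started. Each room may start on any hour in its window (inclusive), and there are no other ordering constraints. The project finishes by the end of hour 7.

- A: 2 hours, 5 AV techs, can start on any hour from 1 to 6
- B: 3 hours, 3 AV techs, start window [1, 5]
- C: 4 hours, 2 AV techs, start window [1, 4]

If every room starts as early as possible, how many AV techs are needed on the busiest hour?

10

Early-start schedule: A@1, B@1, C@1.
Load per hour: hour 1: 10, hour 2: 10, hour 3: 5, hour 4: 2, hour 5: 0, hour 6: 0, hour 7: 0.
Peak is 10.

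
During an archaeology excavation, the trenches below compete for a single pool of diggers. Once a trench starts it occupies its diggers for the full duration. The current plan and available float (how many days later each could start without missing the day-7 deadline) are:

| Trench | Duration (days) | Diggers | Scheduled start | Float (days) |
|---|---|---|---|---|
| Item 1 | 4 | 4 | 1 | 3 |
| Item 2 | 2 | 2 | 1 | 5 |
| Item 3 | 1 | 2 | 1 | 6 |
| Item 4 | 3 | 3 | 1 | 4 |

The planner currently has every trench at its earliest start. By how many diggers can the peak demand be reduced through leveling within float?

6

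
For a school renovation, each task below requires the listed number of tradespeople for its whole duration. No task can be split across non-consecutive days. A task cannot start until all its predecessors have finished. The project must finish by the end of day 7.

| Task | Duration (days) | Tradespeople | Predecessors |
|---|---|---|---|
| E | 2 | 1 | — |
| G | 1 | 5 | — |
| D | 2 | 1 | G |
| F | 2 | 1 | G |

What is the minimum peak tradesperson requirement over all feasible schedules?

5

Early-start (E@1, G@1, D@2, F@2) gives peak 6: d1:6  d2:3  d3:2  d4:0  d5:0  d6:0  d7:0.
Shift G→3, D→4, F→4.
Schedule E@1, G@3, D@4, F@4: d1:1  d2:1  d3:5  d4:2  d5:2  d6:0  d7:0 — peak 5.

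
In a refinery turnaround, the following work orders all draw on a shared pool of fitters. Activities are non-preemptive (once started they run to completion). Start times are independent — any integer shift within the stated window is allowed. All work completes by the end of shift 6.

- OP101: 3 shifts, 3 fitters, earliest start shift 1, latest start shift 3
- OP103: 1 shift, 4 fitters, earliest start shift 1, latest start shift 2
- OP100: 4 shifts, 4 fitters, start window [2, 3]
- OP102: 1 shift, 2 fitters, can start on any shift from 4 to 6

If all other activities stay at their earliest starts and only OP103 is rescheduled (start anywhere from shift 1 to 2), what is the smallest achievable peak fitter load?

7

OP103@1: s1:7  s2:7  s3:7  s4:6  s5:4  s6:0 → peak 7
OP103@2: s1:3  s2:11  s3:7  s4:6  s5:4  s6:0 → peak 11
Best is OP103@1, peak 7.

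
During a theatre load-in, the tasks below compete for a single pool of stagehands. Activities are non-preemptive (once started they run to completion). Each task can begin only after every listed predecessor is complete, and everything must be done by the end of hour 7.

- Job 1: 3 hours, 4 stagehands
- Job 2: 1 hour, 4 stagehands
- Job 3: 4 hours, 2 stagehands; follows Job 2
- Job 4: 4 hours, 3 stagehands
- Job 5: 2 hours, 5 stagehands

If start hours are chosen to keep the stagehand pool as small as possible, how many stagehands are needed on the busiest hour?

Early-start (Job 1@1, Job 2@1, Job 3@2, Job 4@1, Job 5@1) gives peak 16: h1:16  h2:14  h3:9  h4:5  h5:2  h6:0  h7:0.
Shift Job 4→4, Job 5→6.
Schedule Job 1@1, Job 2@1, Job 3@2, Job 4@4, Job 5@6: h1:8  h2:6  h3:6  h4:5  h5:5  h6:8  h7:8 — peak 8.

8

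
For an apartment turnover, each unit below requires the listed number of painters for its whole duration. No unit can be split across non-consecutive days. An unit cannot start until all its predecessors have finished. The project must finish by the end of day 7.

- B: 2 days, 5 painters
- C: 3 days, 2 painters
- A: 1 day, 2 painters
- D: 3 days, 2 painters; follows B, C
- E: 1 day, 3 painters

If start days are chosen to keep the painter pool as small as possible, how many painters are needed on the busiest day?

Early-start (B@1, C@1, A@1, D@4, E@1) gives peak 12: d1:12  d2:7  d3:2  d4:2  d5:2  d6:2  d7:0.
Shift A→3, E→3.
Schedule B@1, C@1, A@3, D@4, E@3: d1:7  d2:7  d3:7  d4:2  d5:2  d6:2  d7:0 — peak 7.

7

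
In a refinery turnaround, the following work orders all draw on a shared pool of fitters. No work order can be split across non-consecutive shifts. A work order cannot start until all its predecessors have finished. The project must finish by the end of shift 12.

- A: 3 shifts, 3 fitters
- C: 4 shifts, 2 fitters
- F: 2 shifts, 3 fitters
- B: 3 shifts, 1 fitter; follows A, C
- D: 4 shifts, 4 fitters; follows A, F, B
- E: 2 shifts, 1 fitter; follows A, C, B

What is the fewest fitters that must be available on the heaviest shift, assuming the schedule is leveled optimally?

Early-start (A@1, C@1, F@1, B@5, D@8, E@8) gives peak 8: s1:8  s2:8  s3:5  s4:2  s5:1  s6:1  s7:1  s8:5  s9:5  s10:4  s11:4  s12:0.
Shift F→4.
Schedule A@1, C@1, F@4, B@5, D@8, E@8: s1:5  s2:5  s3:5  s4:5  s5:4  s6:1  s7:1  s8:5  s9:5  s10:4  s11:4  s12:0 — peak 5.

5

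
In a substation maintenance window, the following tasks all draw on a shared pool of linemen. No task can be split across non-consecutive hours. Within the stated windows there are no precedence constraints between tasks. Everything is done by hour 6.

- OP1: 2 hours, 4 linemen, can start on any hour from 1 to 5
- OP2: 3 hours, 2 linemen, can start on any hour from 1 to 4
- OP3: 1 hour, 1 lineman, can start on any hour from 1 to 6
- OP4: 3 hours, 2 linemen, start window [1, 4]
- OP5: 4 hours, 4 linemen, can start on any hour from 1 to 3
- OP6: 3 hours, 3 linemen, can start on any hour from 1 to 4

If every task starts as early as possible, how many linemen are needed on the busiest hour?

16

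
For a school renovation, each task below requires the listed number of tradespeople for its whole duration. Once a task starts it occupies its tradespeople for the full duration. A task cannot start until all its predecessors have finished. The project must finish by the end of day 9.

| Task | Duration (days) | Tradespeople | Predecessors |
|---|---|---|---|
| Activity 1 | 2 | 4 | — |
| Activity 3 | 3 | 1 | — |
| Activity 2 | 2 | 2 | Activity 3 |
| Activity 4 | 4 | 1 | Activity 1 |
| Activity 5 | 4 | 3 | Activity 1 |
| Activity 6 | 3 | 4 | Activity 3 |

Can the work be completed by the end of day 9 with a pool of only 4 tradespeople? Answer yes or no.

Total tradesperson-days = 43; over 9 days the average is 43/9 > 4, so some day must exceed 4.

no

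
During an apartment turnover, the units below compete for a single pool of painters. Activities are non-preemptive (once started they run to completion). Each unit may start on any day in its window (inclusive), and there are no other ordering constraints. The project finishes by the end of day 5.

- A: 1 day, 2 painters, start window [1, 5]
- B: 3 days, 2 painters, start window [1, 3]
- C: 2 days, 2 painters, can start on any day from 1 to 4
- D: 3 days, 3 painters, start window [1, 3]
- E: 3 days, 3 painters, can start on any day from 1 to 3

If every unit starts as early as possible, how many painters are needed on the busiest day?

Early-start schedule: A@1, B@1, C@1, D@1, E@1.
Load per day: day 1: 12, day 2: 10, day 3: 8, day 4: 0, day 5: 0.
Peak is 12.

12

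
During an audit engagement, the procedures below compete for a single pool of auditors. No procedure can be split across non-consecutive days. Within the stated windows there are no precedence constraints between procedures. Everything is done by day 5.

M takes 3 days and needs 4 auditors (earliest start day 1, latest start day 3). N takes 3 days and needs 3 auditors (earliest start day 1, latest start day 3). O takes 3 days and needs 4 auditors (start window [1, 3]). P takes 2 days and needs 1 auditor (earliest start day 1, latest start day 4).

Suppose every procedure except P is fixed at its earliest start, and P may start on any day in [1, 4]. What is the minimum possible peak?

11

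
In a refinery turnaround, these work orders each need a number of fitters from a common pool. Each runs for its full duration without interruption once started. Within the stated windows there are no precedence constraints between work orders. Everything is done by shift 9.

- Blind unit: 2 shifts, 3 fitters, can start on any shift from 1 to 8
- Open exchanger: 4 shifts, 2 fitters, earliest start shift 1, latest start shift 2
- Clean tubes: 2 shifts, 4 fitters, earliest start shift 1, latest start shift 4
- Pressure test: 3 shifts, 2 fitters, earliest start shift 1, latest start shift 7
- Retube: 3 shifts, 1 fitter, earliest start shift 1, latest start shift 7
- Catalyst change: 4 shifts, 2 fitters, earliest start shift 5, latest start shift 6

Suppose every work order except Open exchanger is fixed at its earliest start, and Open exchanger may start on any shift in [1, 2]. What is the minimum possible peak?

Open exchanger@1: s1:12  s2:12  s3:5  s4:2  s5:2  s6:2  s7:2  s8:2  s9:0 → peak 12
Open exchanger@2: s1:10  s2:12  s3:5  s4:2  s5:4  s6:2  s7:2  s8:2  s9:0 → peak 12
Best is Open exchanger@1, peak 12.

12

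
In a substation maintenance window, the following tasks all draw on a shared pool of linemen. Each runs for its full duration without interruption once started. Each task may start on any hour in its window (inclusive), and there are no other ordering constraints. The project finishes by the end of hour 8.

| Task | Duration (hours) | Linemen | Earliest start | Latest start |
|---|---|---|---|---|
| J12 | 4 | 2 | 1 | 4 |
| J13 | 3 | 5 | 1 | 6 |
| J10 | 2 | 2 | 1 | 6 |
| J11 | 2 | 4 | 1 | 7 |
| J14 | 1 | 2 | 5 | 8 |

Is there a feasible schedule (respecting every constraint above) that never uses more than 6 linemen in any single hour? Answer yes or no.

yes

Schedule J12@1, J13@5, J10@1, J11@3, J14@8: h1:4  h2:4  h3:6  h4:6  h5:5  h6:5  h7:5  h8:2 — peak 6 ≤ 6.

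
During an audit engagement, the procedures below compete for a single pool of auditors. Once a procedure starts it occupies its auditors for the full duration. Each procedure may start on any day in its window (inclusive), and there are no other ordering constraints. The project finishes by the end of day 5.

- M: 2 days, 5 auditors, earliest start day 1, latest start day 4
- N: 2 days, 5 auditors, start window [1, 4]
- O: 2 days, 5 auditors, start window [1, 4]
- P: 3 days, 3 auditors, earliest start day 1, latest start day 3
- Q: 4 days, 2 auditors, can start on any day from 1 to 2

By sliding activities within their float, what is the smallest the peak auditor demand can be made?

12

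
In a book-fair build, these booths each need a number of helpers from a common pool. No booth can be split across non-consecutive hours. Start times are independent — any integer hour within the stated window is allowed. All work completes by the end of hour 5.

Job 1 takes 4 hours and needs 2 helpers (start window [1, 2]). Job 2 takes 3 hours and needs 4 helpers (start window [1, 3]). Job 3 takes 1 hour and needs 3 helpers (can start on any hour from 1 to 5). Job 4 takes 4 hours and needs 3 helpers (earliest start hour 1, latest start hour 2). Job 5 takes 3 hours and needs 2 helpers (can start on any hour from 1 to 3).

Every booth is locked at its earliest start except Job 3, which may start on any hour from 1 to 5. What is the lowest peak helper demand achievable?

11

Job 3@1: h1:14  h2:11  h3:11  h4:5  h5:0 → peak 14
Job 3@2: h1:11  h2:14  h3:11  h4:5  h5:0 → peak 14
Job 3@3: h1:11  h2:11  h3:14  h4:5  h5:0 → peak 14
Job 3@4: h1:11  h2:11  h3:11  h4:8  h5:0 → peak 11
Job 3@5: h1:11  h2:11  h3:11  h4:5  h5:3 → peak 11
Best is Job 3@4, peak 11.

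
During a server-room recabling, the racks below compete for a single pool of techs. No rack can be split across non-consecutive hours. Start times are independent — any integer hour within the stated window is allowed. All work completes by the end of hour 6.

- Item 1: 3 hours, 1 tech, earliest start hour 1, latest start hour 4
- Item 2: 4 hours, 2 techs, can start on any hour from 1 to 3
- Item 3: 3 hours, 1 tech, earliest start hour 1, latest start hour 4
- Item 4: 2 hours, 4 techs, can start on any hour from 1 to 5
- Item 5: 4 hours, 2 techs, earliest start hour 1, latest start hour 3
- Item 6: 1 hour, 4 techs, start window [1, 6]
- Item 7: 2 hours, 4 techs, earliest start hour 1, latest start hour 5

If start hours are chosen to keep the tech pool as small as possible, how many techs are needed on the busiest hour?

8

Early-start (Item 1@1, Item 2@1, Item 3@1, Item 4@1, Item 5@1, Item 6@1, Item 7@1) gives peak 18: h1:18  h2:14  h3:6  h4:4  h5:0  h6:0.
Shift Item 5→3, Item 6→4, Item 7→5.
Schedule Item 1@1, Item 2@1, Item 3@1, Item 4@1, Item 5@3, Item 6@4, Item 7@5: h1:8  h2:8  h3:6  h4:8  h5:6  h6:6 — peak 8.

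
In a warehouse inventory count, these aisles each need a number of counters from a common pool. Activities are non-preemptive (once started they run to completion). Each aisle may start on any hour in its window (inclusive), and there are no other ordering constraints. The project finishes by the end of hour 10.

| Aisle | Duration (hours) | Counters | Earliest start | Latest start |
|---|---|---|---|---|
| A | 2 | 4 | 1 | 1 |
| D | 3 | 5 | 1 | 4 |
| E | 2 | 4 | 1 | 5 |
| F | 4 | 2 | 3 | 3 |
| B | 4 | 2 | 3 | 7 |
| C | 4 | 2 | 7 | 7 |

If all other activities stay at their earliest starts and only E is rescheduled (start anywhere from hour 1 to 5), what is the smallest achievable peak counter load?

9

E@1: h1:13  h2:13  h3:9  h4:4  h5:4  h6:4  h7:2  h8:2  h9:2  h10:2 → peak 13
E@2: h1:9  h2:13  h3:13  h4:4  h5:4  h6:4  h7:2  h8:2  h9:2  h10:2 → peak 13
E@3: h1:9  h2:9  h3:13  h4:8  h5:4  h6:4  h7:2  h8:2  h9:2  h10:2 → peak 13
E@4: h1:9  h2:9  h3:9  h4:8  h5:8  h6:4  h7:2  h8:2  h9:2  h10:2 → peak 9
E@5: h1:9  h2:9  h3:9  h4:4  h5:8  h6:8  h7:2  h8:2  h9:2  h10:2 → peak 9
Best is E@4, peak 9.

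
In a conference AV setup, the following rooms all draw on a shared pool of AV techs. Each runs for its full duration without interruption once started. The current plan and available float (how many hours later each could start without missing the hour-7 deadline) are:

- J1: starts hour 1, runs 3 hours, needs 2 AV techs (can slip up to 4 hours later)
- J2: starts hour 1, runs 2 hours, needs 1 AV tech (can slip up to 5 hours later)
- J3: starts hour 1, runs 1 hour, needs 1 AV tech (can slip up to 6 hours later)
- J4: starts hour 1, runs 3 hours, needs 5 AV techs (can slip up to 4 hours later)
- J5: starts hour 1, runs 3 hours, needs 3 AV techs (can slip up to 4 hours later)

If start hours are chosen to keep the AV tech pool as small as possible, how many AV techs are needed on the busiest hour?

Early-start (J1@1, J2@1, J3@1, J4@1, J5@1) gives peak 12: h1:12  h2:11  h3:10  h4:0  h5:0  h6:0  h7:0.
Shift J4→5, J5→2.
Schedule J1@1, J2@1, J3@1, J4@5, J5@2: h1:4  h2:6  h3:5  h4:3  h5:5  h6:5  h7:5 — peak 6.

6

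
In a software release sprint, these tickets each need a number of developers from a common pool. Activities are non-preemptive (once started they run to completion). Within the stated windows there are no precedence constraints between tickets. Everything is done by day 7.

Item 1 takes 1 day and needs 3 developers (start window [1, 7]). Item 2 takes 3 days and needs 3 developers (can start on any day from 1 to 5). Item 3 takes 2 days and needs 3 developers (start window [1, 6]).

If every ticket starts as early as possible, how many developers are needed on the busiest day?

9

Early-start schedule: Item 1@1, Item 2@1, Item 3@1.
Load per day: day 1: 9, day 2: 6, day 3: 3, day 4: 0, day 5: 0, day 6: 0, day 7: 0.
Peak is 9.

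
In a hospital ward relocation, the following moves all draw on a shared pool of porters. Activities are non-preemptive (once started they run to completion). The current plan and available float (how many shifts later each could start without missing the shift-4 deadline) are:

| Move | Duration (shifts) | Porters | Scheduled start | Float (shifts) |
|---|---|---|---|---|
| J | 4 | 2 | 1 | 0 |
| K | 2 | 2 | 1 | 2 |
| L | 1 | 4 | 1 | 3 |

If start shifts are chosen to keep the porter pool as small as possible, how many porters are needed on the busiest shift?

6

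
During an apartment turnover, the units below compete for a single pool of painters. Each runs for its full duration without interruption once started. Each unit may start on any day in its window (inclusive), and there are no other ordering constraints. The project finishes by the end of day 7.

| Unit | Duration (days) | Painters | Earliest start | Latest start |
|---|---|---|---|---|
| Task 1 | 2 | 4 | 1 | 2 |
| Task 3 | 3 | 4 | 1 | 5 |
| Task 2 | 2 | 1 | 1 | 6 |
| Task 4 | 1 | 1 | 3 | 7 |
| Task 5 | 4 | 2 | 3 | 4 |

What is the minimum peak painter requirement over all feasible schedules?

Early-start (Task 1@1, Task 3@1, Task 2@1, Task 4@3, Task 5@3) gives peak 9: d1:9  d2:9  d3:7  d4:2  d5:2  d6:2  d7:0.
Shift Task 3→3, Task 5→4.
Schedule Task 1@1, Task 3@3, Task 2@1, Task 4@3, Task 5@4: d1:5  d2:5  d3:5  d4:6  d5:6  d6:2  d7:2 — peak 6.

6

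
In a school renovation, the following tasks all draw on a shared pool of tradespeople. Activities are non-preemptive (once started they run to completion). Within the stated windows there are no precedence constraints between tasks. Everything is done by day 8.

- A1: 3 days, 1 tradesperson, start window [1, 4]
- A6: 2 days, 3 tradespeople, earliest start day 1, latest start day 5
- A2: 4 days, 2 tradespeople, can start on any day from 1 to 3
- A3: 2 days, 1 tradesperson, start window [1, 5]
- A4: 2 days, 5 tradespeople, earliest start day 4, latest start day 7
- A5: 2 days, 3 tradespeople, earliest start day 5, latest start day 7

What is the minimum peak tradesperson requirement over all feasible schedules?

5

Early-start (A1@1, A6@1, A2@1, A3@1, A4@4, A5@5) gives peak 8: d1:7  d2:7  d3:3  d4:7  d5:8  d6:3  d7:0  d8:0.
Shift A2→3, A4→7.
Schedule A1@1, A6@1, A2@3, A3@1, A4@7, A5@5: d1:5  d2:5  d3:3  d4:2  d5:5  d6:5  d7:5  d8:5 — peak 5.
Total tradesperson-days = 35 over 8 days ⇒ peak ≥ ⌈35/8⌉ = 5, so 5 is optimal.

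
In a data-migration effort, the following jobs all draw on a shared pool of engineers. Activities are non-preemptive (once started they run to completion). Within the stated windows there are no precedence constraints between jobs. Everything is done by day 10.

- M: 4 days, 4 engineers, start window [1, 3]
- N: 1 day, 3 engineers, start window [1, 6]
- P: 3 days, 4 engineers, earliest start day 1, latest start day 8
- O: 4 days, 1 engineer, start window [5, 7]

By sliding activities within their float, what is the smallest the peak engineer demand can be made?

Early-start (M@1, N@1, P@1, O@5) gives peak 11: d1:11  d2:8  d3:8  d4:4  d5:1  d6:1  d7:1  d8:1  d9:0  d10:0.
Shift N→5, P→6.
Schedule M@1, N@5, P@6, O@5: d1:4  d2:4  d3:4  d4:4  d5:4  d6:5  d7:5  d8:5  d9:0  d10:0 — peak 5.

5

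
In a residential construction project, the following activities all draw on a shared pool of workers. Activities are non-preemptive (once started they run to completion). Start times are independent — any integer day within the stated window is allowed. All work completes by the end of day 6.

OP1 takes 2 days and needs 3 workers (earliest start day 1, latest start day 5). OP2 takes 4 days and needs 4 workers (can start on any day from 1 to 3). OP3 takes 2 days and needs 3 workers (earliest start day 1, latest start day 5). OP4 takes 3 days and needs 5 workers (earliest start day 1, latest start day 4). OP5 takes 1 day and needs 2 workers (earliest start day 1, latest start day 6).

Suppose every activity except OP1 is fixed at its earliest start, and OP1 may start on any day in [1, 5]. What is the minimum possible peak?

OP1@1: d1:17  d2:15  d3:9  d4:4  d5:0  d6:0 → peak 17
OP1@2: d1:14  d2:15  d3:12  d4:4  d5:0  d6:0 → peak 15
OP1@3: d1:14  d2:12  d3:12  d4:7  d5:0  d6:0 → peak 14
OP1@4: d1:14  d2:12  d3:9  d4:7  d5:3  d6:0 → peak 14
OP1@5: d1:14  d2:12  d3:9  d4:4  d5:3  d6:3 → peak 14
Best is OP1@3, peak 14.

14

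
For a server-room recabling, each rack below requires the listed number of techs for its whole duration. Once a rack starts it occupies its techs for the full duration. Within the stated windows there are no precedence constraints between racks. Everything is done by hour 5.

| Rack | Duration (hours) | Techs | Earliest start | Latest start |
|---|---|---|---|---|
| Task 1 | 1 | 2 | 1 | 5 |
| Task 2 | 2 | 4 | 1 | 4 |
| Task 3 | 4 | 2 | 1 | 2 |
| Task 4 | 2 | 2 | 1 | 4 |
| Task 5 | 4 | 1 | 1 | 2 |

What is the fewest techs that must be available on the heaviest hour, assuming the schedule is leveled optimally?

7

Early-start (Task 1@1, Task 2@1, Task 3@1, Task 4@1, Task 5@1) gives peak 11: h1:11  h2:9  h3:3  h4:3  h5:0.
Shift Task 3→2, Task 4→3.
Schedule Task 1@1, Task 2@1, Task 3@2, Task 4@3, Task 5@1: h1:7  h2:7  h3:5  h4:5  h5:2 — peak 7.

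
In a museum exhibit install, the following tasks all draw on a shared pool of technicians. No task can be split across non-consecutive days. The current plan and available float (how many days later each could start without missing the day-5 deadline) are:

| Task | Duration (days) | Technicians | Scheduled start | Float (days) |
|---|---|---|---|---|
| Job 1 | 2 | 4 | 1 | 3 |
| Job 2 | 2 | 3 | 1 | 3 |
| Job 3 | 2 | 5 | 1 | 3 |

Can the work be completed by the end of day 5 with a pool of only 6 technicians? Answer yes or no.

no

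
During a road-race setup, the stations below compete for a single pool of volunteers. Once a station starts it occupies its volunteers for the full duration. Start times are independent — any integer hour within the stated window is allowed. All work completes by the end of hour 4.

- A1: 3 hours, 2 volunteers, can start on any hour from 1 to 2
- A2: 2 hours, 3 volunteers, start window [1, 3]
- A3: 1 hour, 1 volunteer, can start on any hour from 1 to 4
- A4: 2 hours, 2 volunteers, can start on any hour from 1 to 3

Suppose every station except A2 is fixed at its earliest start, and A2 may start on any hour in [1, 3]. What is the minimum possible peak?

5

A2@1: h1:8  h2:7  h3:2  h4:0 → peak 8
A2@2: h1:5  h2:7  h3:5  h4:0 → peak 7
A2@3: h1:5  h2:4  h3:5  h4:3 → peak 5
Best is A2@3, peak 5.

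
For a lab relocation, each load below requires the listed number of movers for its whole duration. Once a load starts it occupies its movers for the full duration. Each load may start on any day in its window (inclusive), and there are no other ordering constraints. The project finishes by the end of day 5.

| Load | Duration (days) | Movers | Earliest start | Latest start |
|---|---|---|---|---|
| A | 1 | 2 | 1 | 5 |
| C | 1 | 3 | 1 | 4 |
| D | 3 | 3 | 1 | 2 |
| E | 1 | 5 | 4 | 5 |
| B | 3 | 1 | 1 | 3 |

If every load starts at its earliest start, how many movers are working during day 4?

5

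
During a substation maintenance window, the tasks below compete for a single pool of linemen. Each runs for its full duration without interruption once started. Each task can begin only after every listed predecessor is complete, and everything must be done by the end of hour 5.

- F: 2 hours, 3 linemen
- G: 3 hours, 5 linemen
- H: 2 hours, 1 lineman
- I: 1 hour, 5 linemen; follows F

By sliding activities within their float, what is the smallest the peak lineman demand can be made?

8

Early-start (F@1, G@1, H@1, I@3) gives peak 10: h1:9  h2:9  h3:10  h4:0  h5:0.
Shift H→3, I→4.
Schedule F@1, G@1, H@3, I@4: h1:8  h2:8  h3:6  h4:6  h5:0 — peak 8.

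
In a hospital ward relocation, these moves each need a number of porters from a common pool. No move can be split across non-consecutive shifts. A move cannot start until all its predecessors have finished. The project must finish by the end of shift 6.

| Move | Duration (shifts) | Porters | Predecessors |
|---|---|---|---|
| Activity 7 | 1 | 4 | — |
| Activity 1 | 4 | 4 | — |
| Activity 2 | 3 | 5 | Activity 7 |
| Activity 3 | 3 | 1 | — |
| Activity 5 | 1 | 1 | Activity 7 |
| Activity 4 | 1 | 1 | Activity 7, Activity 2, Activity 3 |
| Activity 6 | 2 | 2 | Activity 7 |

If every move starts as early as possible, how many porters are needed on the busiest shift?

13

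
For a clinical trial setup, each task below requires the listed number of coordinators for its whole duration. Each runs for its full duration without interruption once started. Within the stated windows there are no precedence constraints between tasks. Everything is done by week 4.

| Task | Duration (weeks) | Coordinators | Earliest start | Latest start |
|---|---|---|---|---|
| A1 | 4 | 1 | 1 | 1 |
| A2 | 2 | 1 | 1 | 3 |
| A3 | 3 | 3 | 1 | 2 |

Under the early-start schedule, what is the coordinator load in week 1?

5

At early start, week 1 has: A1, A2, A3.
Demand: 1 + 1 + 3 = 5.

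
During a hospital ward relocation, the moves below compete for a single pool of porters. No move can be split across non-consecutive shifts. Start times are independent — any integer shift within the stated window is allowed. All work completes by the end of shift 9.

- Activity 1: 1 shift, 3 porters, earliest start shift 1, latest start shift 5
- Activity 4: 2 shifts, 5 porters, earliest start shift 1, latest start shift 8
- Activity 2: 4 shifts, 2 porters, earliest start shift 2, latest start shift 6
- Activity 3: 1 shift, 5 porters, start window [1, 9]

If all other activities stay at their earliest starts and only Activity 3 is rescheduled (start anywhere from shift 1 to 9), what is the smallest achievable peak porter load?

8

Activity 3@1: s1:13  s2:7  s3:2  s4:2  s5:2  s6:0  s7:0  s8:0  s9:0 → peak 13
Activity 3@2: s1:8  s2:12  s3:2  s4:2  s5:2  s6:0  s7:0  s8:0  s9:0 → peak 12
Activity 3@3: s1:8  s2:7  s3:7  s4:2  s5:2  s6:0  s7:0  s8:0  s9:0 → peak 8
Activity 3@4: s1:8  s2:7  s3:2  s4:7  s5:2  s6:0  s7:0  s8:0  s9:0 → peak 8
Activity 3@5: s1:8  s2:7  s3:2  s4:2  s5:7  s6:0  s7:0  s8:0  s9:0 → peak 8
Activity 3@6: s1:8  s2:7  s3:2  s4:2  s5:2  s6:5  s7:0  s8:0  s9:0 → peak 8
Activity 3@7: s1:8  s2:7  s3:2  s4:2  s5:2  s6:0  s7:5  s8:0  s9:0 → peak 8
Activity 3@8: s1:8  s2:7  s3:2  s4:2  s5:2  s6:0  s7:0  s8:5  s9:0 → peak 8
Activity 3@9: s1:8  s2:7  s3:2  s4:2  s5:2  s6:0  s7:0  s8:0  s9:5 → peak 8
Best is Activity 3@3, peak 8.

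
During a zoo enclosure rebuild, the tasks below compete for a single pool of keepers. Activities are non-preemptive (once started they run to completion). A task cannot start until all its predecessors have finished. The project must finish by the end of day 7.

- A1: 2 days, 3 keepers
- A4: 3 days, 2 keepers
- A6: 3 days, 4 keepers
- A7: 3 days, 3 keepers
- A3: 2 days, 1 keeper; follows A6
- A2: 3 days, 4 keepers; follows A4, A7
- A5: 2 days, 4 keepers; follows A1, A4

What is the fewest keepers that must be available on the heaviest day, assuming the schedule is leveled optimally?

9

Early-start (A1@1, A4@1, A6@1, A7@1, A3@4, A2@4, A5@4) gives peak 12: d1:12  d2:12  d3:9  d4:9  d5:9  d6:4  d7:0.
Shift A6→3, A3→6, A5→6.
Schedule A1@1, A4@1, A6@3, A7@1, A3@6, A2@4, A5@6: d1:8  d2:8  d3:9  d4:8  d5:8  d6:9  d7:5 — peak 9.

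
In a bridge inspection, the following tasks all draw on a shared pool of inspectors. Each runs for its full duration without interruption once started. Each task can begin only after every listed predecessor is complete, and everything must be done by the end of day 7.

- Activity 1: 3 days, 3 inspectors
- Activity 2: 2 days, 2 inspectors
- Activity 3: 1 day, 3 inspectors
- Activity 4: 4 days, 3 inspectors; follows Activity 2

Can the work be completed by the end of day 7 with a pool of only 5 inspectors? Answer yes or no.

The minimum achievable peak is 6; 5 < 6, so no feasible schedule stays within the cap.

no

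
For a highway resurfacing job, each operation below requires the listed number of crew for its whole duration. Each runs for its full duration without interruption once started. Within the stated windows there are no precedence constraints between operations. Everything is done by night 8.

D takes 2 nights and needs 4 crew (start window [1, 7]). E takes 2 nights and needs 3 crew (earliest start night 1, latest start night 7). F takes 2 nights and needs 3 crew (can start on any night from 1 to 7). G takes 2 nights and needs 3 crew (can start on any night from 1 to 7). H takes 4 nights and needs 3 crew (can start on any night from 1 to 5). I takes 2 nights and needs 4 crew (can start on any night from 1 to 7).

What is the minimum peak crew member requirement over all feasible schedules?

7

Early-start (D@1, E@1, F@1, G@1, H@1, I@1) gives peak 20: n1:20  n2:20  n3:3  n4:3  n5:0  n6:0  n7:0  n8:0.
Shift F→3, G→3, H→5, I→5.
Schedule D@1, E@1, F@3, G@3, H@5, I@5: n1:7  n2:7  n3:6  n4:6  n5:7  n6:7  n7:3  n8:3 — peak 7.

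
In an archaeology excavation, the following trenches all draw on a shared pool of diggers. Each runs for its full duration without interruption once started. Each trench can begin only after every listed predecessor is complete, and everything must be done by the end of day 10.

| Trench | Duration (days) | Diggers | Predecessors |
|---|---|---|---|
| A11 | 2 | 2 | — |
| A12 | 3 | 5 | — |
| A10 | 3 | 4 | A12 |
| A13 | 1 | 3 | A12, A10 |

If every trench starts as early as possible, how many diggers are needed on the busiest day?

7

Early-start schedule: A11@1, A12@1, A10@4, A13@7.
Load per day: day 1: 7, day 2: 7, day 3: 5, day 4: 4, day 5: 4, day 6: 4, day 7: 3, day 8: 0, day 9: 0, day 10: 0.
Peak is 7.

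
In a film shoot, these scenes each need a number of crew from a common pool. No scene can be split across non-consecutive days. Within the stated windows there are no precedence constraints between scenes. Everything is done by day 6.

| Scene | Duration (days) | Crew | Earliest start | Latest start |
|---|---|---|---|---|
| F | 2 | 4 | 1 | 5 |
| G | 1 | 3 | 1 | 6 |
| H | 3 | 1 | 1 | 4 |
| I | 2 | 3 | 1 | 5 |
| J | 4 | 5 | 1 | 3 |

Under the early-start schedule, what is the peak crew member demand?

Early-start schedule: F@1, G@1, H@1, I@1, J@1.
Load per day: day 1: 16, day 2: 13, day 3: 6, day 4: 5, day 5: 0, day 6: 0.
Peak is 16.

16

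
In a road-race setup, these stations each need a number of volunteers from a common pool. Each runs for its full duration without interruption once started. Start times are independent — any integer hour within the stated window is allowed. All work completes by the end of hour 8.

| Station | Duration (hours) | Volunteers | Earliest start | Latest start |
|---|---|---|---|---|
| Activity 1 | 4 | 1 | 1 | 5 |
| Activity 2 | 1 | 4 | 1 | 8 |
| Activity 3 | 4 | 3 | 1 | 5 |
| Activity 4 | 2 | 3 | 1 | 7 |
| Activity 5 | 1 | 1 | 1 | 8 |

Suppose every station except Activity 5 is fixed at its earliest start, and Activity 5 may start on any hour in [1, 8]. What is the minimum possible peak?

Activity 5@1: h1:12  h2:7  h3:4  h4:4  h5:0  h6:0  h7:0  h8:0 → peak 12
Activity 5@2: h1:11  h2:8  h3:4  h4:4  h5:0  h6:0  h7:0  h8:0 → peak 11
Activity 5@3: h1:11  h2:7  h3:5  h4:4  h5:0  h6:0  h7:0  h8:0 → peak 11
Activity 5@4: h1:11  h2:7  h3:4  h4:5  h5:0  h6:0  h7:0  h8:0 → peak 11
Activity 5@5: h1:11  h2:7  h3:4  h4:4  h5:1  h6:0  h7:0  h8:0 → peak 11
Activity 5@6: h1:11  h2:7  h3:4  h4:4  h5:0  h6:1  h7:0  h8:0 → peak 11
Activity 5@7: h1:11  h2:7  h3:4  h4:4  h5:0  h6:0  h7:1  h8:0 → peak 11
Activity 5@8: h1:11  h2:7  h3:4  h4:4  h5:0  h6:0  h7:0  h8:1 → peak 11
Best is Activity 5@2, peak 11.

11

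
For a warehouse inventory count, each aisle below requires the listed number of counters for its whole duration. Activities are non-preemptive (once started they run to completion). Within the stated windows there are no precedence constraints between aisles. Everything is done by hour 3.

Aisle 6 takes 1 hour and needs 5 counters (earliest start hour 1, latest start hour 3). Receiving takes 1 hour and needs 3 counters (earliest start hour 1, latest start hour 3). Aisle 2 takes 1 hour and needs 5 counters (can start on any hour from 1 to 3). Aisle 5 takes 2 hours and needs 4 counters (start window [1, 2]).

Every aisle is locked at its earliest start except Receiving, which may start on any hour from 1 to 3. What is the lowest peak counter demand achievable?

Receiving@1: h1:17  h2:4  h3:0 → peak 17
Receiving@2: h1:14  h2:7  h3:0 → peak 14
Receiving@3: h1:14  h2:4  h3:3 → peak 14
Best is Receiving@2, peak 14.

14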